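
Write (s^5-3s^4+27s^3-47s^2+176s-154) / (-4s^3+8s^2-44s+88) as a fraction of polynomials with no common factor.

(-s^3+3s^2-16s+14)/(4s-8)

Euclidean algorithm in ℚ[s]:
  s^5-3s^4+27s^3-47s^2+176s-154 = (-(1/4)s^2+(1/4)s-7/2)(-4s^3+8s^2-44s+88) + (14s^2+154)
  -4s^3+8s^2-44s+88 = (-(2/7)s+4/7)(14s^2+154) + (0)
Last nonzero remainder: 14s^2+154. Dividing through by 14 gives the monic gcd s^2+11.
Cancel s^2+11 from numerator and denominator to get the reduced form.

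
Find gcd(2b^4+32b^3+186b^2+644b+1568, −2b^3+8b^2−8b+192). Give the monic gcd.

By polynomial division,
  2b^4+32b^3+186b^2+644b+1568 = (−b−20)(−2b^3+8b^2−8b+192) + (338b^2+676b+5408)
  −2b^3+8b^2−8b+192 = (−(1/169)b+6/169)(338b^2+676b+5408) + (0)
Last nonzero remainder: 338b^2+676b+5408. Dividing through by 338 gives the monic gcd b^2+2b+16.

b^2+2b+16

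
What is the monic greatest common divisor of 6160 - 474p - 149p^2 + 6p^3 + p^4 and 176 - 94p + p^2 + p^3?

By polynomial division,
  p^4 + 6p^3 - 149p^2 - 474p + 6160 = (p + 5)(p^3 + p^2 - 94p + 176) + (-60p^2 - 180p + 5280)
  p^3 + p^2 - 94p + 176 = (-(1/60)p + 1/30)(-60p^2 - 180p + 5280) + (0)
Last nonzero remainder: -60p^2 - 180p + 5280. Dividing through by -60 gives the monic gcd p^2 + 3p - 88.

-88 + 3p + p^2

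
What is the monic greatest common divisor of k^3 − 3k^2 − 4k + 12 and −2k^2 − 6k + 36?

k − 3

Repeated division with remainder:
  k^3 − 3k^2 − 4k + 12 = (−(1/2)k + 3)(−2k^2 − 6k + 36) + (32k − 96)
  −2k^2 − 6k + 36 = (−(1/16)k − 3/8)(32k − 96) + (0)
Last nonzero remainder: 32k − 96. Dividing through by 32 gives the monic gcd k − 3.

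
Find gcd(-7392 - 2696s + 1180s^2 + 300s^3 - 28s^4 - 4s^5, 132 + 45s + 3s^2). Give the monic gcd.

44 + 15s + s^2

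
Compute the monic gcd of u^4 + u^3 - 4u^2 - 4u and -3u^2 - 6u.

Euclidean algorithm in ℚ[u]:
  u^4 + u^3 - 4u^2 - 4u = (-(1/3)u^2 + (1/3)u + 2/3)(-3u^2 - 6u) + (0)
Last nonzero remainder: -3u^2 - 6u. Dividing through by -3 gives the monic gcd u^2 + 2u.

u^2 + 2u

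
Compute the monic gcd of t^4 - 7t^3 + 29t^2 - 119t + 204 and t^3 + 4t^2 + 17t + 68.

Euclidean algorithm in ℚ[t]:
  t^4 - 7t^3 + 29t^2 - 119t + 204 = (t - 11)(t^3 + 4t^2 + 17t + 68) + (56t^2 + 952)
  t^3 + 4t^2 + 17t + 68 = ((1/56)t + 1/14)(56t^2 + 952) + (0)
Last nonzero remainder: 56t^2 + 952. Dividing through by 56 gives the monic gcd t^2 + 17.

t^2 + 17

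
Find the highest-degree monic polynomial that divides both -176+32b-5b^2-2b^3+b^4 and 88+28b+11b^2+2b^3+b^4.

By polynomial division,
  b^4-2b^3-5b^2+32b-176 = (b^4+2b^3+11b^2+28b+88) + (-4b^3-16b^2+4b-264)
  b^4+2b^3+11b^2+28b+88 = (-(1/4)b+1/2)(-4b^3-16b^2+4b-264) + (20b^2-40b+220)
  -4b^3-16b^2+4b-264 = (-(1/5)b-6/5)(20b^2-40b+220) + (0)
Last nonzero remainder: 20b^2-40b+220. Dividing through by 20 gives the monic gcd b^2-2b+11.

11-2b+b^2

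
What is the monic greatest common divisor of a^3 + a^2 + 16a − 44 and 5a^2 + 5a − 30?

Apply the Euclidean algorithm:
  a^3 + a^2 + 16a − 44 = ((1/5)a)(5a^2 + 5a − 30) + (22a − 44)
  5a^2 + 5a − 30 = ((5/22)a + 15/22)(22a − 44) + (0)
Last nonzero remainder: 22a − 44. Dividing through by 22 gives the monic gcd a − 2.

a − 2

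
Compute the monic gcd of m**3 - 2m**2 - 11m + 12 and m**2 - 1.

Euclidean algorithm in ℚ[m]:
  m**3 - 2m**2 - 11m + 12 = (m - 2)(m**2 - 1) + (-10m + 10)
  m**2 - 1 = (-(1/10)m - 1/10)(-10m + 10) + (0)
Last nonzero remainder: -10m + 10. Dividing through by -10 gives the monic gcd m - 1.

m - 1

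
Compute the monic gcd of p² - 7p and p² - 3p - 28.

p - 7

Euclidean algorithm in ℚ[p]:
  p² - 7p = (p² - 3p - 28) + (-4p + 28)
  p² - 3p - 28 = (-(1/4)p - 1)(-4p + 28) + (0)
Last nonzero remainder: -4p + 28. Dividing through by -4 gives the monic gcd p - 7.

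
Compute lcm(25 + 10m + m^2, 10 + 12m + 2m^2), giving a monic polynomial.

By polynomial division,
  m^2 + 10m + 25 = (1/2)(2m^2 + 12m + 10) + (4m + 20)
  2m^2 + 12m + 10 = ((1/2)m + 1/2)(4m + 20) + (0)
Last nonzero remainder: 4m + 20. Dividing through by 4 gives the monic gcd m + 5.
Then lcm(f, g) = f·g / gcd(f, g); expanding and making the result monic gives the answer.

25 + 35m + 11m^2 + m^3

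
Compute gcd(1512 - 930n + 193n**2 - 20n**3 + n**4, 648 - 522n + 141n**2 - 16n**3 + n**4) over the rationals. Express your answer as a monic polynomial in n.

Repeated division with remainder:
  n**4 - 20n**3 + 193n**2 - 930n + 1512 = (n**4 - 16n**3 + 141n**2 - 522n + 648) + (-4n**3 + 52n**2 - 408n + 864)
  n**4 - 16n**3 + 141n**2 - 522n + 648 = (-(1/4)n + 3/4)(-4n**3 + 52n**2 - 408n + 864) + (0)
Last nonzero remainder: -4n**3 + 52n**2 - 408n + 864. Dividing through by -4 gives the monic gcd n**3 - 13n**2 + 102n - 216.

-216 + 102n - 13n**2 + n**3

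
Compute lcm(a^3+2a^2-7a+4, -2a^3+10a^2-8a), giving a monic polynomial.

a^5-2a^4-15a^3+32a^2-16a

Euclidean algorithm in ℚ[a]:
  a^3+2a^2-7a+4 = (-1/2)(-2a^3+10a^2-8a) + (7a^2-11a+4)
  -2a^3+10a^2-8a = (-(2/7)a+48/49)(7a^2-11a+4) + ((192/49)a-192/49)
  7a^2-11a+4 = ((343/192)a-49/48)((192/49)a-192/49) + (0)
Last nonzero remainder: (192/49)a-192/49. Dividing through by 192/49 gives the monic gcd a-1.
Then lcm(f, g) = f·g / gcd(f, g); expanding and making the result monic gives the answer.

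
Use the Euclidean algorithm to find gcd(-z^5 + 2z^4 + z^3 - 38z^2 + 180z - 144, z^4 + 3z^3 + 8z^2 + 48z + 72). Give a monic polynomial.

Apply the Euclidean algorithm:
  -z^5 + 2z^4 + z^3 - 38z^2 + 180z - 144 = (-z + 5)(z^4 + 3z^3 + 8z^2 + 48z + 72) + (-6z^3 - 30z^2 + 12z - 504)
  z^4 + 3z^3 + 8z^2 + 48z + 72 = (-(1/6)z + 1/3)(-6z^3 - 30z^2 + 12z - 504) + (20z^2 - 40z + 240)
  -6z^3 - 30z^2 + 12z - 504 = (-(3/10)z - 21/10)(20z^2 - 40z + 240) + (0)
Last nonzero remainder: 20z^2 - 40z + 240. Dividing through by 20 gives the monic gcd z^2 - 2z + 12.

z^2 - 2z + 12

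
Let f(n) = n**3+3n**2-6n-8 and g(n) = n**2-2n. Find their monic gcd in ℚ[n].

n-2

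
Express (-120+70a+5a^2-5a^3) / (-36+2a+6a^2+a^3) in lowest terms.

Repeated division with remainder:
  -5a^3+5a^2+70a-120 = (-5)(a^3+6a^2+2a-36) + (35a^2+80a-300)
  a^3+6a^2+2a-36 = ((1/35)a+26/245)(35a^2+80a-300) + ((102/49)a-204/49)
  35a^2+80a-300 = ((1715/102)a+1225/17)((102/49)a-204/49) + (0)
Last nonzero remainder: (102/49)a-204/49. Dividing through by 102/49 gives the monic gcd a-2.
Cancel a-2 from numerator and denominator to get the reduced form.

(60-5a-5a^2)/(18+8a+a^2)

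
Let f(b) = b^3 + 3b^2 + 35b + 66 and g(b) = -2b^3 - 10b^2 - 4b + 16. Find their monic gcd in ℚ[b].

By polynomial division,
  b^3 + 3b^2 + 35b + 66 = (-1/2)(-2b^3 - 10b^2 - 4b + 16) + (-2b^2 + 33b + 74)
  -2b^3 - 10b^2 - 4b + 16 = (b + 43/2)(-2b^2 + 33b + 74) + (-(1575/2)b - 1575)
  -2b^2 + 33b + 74 = ((4/1575)b - 74/1575)(-(1575/2)b - 1575) + (0)
Last nonzero remainder: -(1575/2)b - 1575. Dividing through by -1575/2 gives the monic gcd b + 2.

b + 2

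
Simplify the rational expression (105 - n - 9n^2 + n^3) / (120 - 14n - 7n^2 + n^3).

Apply the Euclidean algorithm:
  n^3 - 9n^2 - n + 105 = (n^3 - 7n^2 - 14n + 120) + (-2n^2 + 13n - 15)
  n^3 - 7n^2 - 14n + 120 = (-(1/2)n + 1/4)(-2n^2 + 13n - 15) + (-(99/4)n + 495/4)
  -2n^2 + 13n - 15 = ((8/99)n - 4/33)(-(99/4)n + 495/4) + (0)
Last nonzero remainder: -(99/4)n + 495/4. Dividing through by -99/4 gives the monic gcd n - 5.
Cancel n - 5 from numerator and denominator to get the reduced form.

(-21 - 4n + n^2)/(-24 - 2n + n^2)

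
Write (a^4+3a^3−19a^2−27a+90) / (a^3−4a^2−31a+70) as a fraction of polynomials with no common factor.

(a^2−9)/(a−7)

By polynomial division,
  a^4+3a^3−19a^2−27a+90 = (a+7)(a^3−4a^2−31a+70) + (40a^2+120a−400)
  a^3−4a^2−31a+70 = ((1/40)a−7/40)(40a^2+120a−400) + (0)
Last nonzero remainder: 40a^2+120a−400. Dividing through by 40 gives the monic gcd a^2+3a−10.
Cancel a^2+3a−10 from numerator and denominator to get the reduced form.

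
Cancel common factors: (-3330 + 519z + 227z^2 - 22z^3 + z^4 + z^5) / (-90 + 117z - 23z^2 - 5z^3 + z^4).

(222 - 5z - z^2 + z^3)/(6 - 7z + z^2)

By polynomial division,
  z^5 + z^4 - 22z^3 + 227z^2 + 519z - 3330 = (z + 6)(z^4 - 5z^3 - 23z^2 + 117z - 90) + (31z^3 + 248z^2 - 93z - 2790)
  z^4 - 5z^3 - 23z^2 + 117z - 90 = ((1/31)z - 13/31)(31z^3 + 248z^2 - 93z - 2790) + (84z^2 + 168z - 1260)
  31z^3 + 248z^2 - 93z - 2790 = ((31/84)z + 31/14)(84z^2 + 168z - 1260) + (0)
Last nonzero remainder: 84z^2 + 168z - 1260. Dividing through by 84 gives the monic gcd z^2 + 2z - 15.
Cancel z^2 + 2z - 15 from numerator and denominator to get the reduced form.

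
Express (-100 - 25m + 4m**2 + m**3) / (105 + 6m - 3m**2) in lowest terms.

(20 + m - m**2)/(-21 + 3m)

Apply the Euclidean algorithm:
  m**3 + 4m**2 - 25m - 100 = (-(1/3)m - 2)(-3m**2 + 6m + 105) + (22m + 110)
  -3m**2 + 6m + 105 = (-(3/22)m + 21/22)(22m + 110) + (0)
Last nonzero remainder: 22m + 110. Dividing through by 22 gives the monic gcd m + 5.
Cancel m + 5 from numerator and denominator to get the reduced form.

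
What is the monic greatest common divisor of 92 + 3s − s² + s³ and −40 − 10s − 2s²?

Repeated division with remainder:
  s³ − s² + 3s + 92 = (−(1/2)s + 3)(−2s² − 10s − 40) + (13s + 212)
  −2s² − 10s − 40 = (−(2/13)s + 294/169)(13s + 212) + (−69088/169)
  13s + 212 = (−(2197/69088)s − 8957/17272)(−69088/169) + (0)
The last nonzero remainder is the constant −69088/169, so the polynomials are coprime and gcd = 1.

1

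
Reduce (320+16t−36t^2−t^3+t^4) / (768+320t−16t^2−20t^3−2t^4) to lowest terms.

(5−t)/(12+2t)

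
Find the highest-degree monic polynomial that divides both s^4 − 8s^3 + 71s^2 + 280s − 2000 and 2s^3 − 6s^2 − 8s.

s − 4

By polynomial division,
  s^4 − 8s^3 + 71s^2 + 280s − 2000 = ((1/2)s − 5/2)(2s^3 − 6s^2 − 8s) + (60s^2 + 260s − 2000)
  2s^3 − 6s^2 − 8s = ((1/30)s − 11/45)(60s^2 + 260s − 2000) + ((1100/9)s − 4400/9)
  60s^2 + 260s − 2000 = ((27/55)s + 45/11)((1100/9)s − 4400/9) + (0)
Last nonzero remainder: (1100/9)s − 4400/9. Dividing through by 1100/9 gives the monic gcd s − 4.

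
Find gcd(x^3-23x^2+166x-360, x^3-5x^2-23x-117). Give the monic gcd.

By polynomial division,
  x^3-23x^2+166x-360 = (x^3-5x^2-23x-117) + (-18x^2+189x-243)
  x^3-5x^2-23x-117 = (-(1/18)x-11/36)(-18x^2+189x-243) + ((85/4)x-765/4)
  -18x^2+189x-243 = (-(72/85)x+108/85)((85/4)x-765/4) + (0)
Last nonzero remainder: (85/4)x-765/4. Dividing through by 85/4 gives the monic gcd x-9.

x-9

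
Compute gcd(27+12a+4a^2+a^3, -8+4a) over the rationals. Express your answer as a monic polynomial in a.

1

By polynomial division,
  a^3+4a^2+12a+27 = ((1/4)a^2+(3/2)a+6)(4a-8) + (75)
  4a-8 = ((4/75)a-8/75)(75) + (0)
The last nonzero remainder is the constant 75, so the polynomials are coprime and gcd = 1.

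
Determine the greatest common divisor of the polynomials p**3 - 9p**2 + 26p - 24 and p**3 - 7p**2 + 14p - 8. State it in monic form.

Euclidean algorithm in ℚ[p]:
  p**3 - 9p**2 + 26p - 24 = (p**3 - 7p**2 + 14p - 8) + (-2p**2 + 12p - 16)
  p**3 - 7p**2 + 14p - 8 = (-(1/2)p + 1/2)(-2p**2 + 12p - 16) + (0)
Last nonzero remainder: -2p**2 + 12p - 16. Dividing through by -2 gives the monic gcd p**2 - 6p + 8.

p**2 - 6p + 8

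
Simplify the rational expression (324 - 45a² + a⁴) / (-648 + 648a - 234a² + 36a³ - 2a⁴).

(-18 - 9a - a²)/(36 - 18a + 2a²)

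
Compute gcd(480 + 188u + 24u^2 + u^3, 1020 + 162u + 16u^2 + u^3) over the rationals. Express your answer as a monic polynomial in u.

Euclidean algorithm in ℚ[u]:
  u^3 + 24u^2 + 188u + 480 = (u^3 + 16u^2 + 162u + 1020) + (8u^2 + 26u - 540)
  u^3 + 16u^2 + 162u + 1020 = ((1/8)u + 51/32)(8u^2 + 26u - 540) + ((3009/16)u + 15045/8)
  8u^2 + 26u - 540 = ((128/3009)u - 288/1003)((3009/16)u + 15045/8) + (0)
Last nonzero remainder: (3009/16)u + 15045/8. Dividing through by 3009/16 gives the monic gcd u + 10.

10 + u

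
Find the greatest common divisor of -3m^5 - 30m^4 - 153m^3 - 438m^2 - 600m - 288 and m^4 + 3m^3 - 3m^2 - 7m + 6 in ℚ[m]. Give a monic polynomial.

m^2 + 5m + 6

By polynomial division,
  -3m^5 - 30m^4 - 153m^3 - 438m^2 - 600m - 288 = (-3m - 21)(m^4 + 3m^3 - 3m^2 - 7m + 6) + (-99m^3 - 522m^2 - 729m - 162)
  m^4 + 3m^3 - 3m^2 - 7m + 6 = (-(1/99)m + 25/1089)(-99m^3 - 522m^2 - 729m - 162) + ((196/121)m^2 + (980/121)m + 1176/121)
  -99m^3 - 522m^2 - 729m - 162 = (-(11979/196)m - 3267/196)((196/121)m^2 + (980/121)m + 1176/121) + (0)
Last nonzero remainder: (196/121)m^2 + (980/121)m + 1176/121. Dividing through by 196/121 gives the monic gcd m^2 + 5m + 6.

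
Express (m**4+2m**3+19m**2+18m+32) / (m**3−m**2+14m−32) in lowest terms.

By polynomial division,
  m**4+2m**3+19m**2+18m+32 = (m+3)(m**3−m**2+14m−32) + (8m**2+8m+128)
  m**3−m**2+14m−32 = ((1/8)m−1/4)(8m**2+8m+128) + (0)
Last nonzero remainder: 8m**2+8m+128. Dividing through by 8 gives the monic gcd m**2+m+16.
Cancel m**2+m+16 from numerator and denominator to get the reduced form.

(m**2+m+2)/(m−2)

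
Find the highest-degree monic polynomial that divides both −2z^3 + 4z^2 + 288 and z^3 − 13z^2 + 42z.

z − 6

Apply the Euclidean algorithm:
  −2z^3 + 4z^2 + 288 = (−2)(z^3 − 13z^2 + 42z) + (−22z^2 + 84z + 288)
  z^3 − 13z^2 + 42z = (−(1/22)z + 101/242)(−22z^2 + 84z + 288) + ((2424/121)z − 14544/121)
  −22z^2 + 84z + 288 = (−(1331/1212)z − 242/101)((2424/121)z − 14544/121) + (0)
Last nonzero remainder: (2424/121)z − 14544/121. Dividing through by 2424/121 gives the monic gcd z − 6.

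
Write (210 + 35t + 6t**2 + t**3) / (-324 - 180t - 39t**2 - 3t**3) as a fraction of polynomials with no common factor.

(-35 - t**2)/(54 + 21t + 3t**2)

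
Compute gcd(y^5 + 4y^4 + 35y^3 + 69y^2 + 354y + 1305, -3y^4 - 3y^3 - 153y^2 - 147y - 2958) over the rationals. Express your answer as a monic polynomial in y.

Euclidean algorithm in ℚ[y]:
  y^5 + 4y^4 + 35y^3 + 69y^2 + 354y + 1305 = (-(1/3)y - 1)(-3y^4 - 3y^3 - 153y^2 - 147y - 2958) + (-19y^3 - 133y^2 - 779y - 1653)
  -3y^4 - 3y^3 - 153y^2 - 147y - 2958 = ((3/19)y - 18/19)(-19y^3 - 133y^2 - 779y - 1653) + (-156y^2 - 624y - 4524)
  -19y^3 - 133y^2 - 779y - 1653 = ((19/156)y + 19/52)(-156y^2 - 624y - 4524) + (0)
Last nonzero remainder: -156y^2 - 624y - 4524. Dividing through by -156 gives the monic gcd y^2 + 4y + 29.

y^2 + 4y + 29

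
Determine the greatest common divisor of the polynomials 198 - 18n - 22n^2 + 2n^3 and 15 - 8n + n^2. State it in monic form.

-3 + n

By polynomial division,
  2n^3 - 22n^2 - 18n + 198 = (2n - 6)(n^2 - 8n + 15) + (-96n + 288)
  n^2 - 8n + 15 = (-(1/96)n + 5/96)(-96n + 288) + (0)
Last nonzero remainder: -96n + 288. Dividing through by -96 gives the monic gcd n - 3.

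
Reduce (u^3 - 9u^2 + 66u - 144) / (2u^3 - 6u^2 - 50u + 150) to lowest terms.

(u^2 - 6u + 48)/(2u^2 - 50)

Apply the Euclidean algorithm:
  u^3 - 9u^2 + 66u - 144 = (1/2)(2u^3 - 6u^2 - 50u + 150) + (-6u^2 + 91u - 219)
  2u^3 - 6u^2 - 50u + 150 = (-(1/3)u - 73/18)(-6u^2 + 91u - 219) + ((4429/18)u - 4429/6)
  -6u^2 + 91u - 219 = (-(108/4429)u + 1314/4429)((4429/18)u - 4429/6) + (0)
Last nonzero remainder: (4429/18)u - 4429/6. Dividing through by 4429/18 gives the monic gcd u - 3.
Cancel u - 3 from numerator and denominator to get the reduced form.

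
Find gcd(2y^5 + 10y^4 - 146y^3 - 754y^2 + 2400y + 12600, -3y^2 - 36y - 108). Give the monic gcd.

y^2 + 12y + 36

By polynomial division,
  2y^5 + 10y^4 - 146y^3 - 754y^2 + 2400y + 12600 = (-(2/3)y^3 + (14/3)y^2 + (50/3)y - 350/3)(-3y^2 - 36y - 108) + (0)
Last nonzero remainder: -3y^2 - 36y - 108. Dividing through by -3 gives the monic gcd y^2 + 12y + 36.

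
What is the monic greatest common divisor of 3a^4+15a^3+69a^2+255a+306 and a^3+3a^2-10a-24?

a+2

By polynomial division,
  3a^4+15a^3+69a^2+255a+306 = (3a+6)(a^3+3a^2-10a-24) + (81a^2+387a+450)
  a^3+3a^2-10a-24 = ((1/81)a-16/729)(81a^2+387a+450) + (-(572/81)a-1144/81)
  81a^2+387a+450 = (-(6561/572)a-18225/572)(-(572/81)a-1144/81) + (0)
Last nonzero remainder: -(572/81)a-1144/81. Dividing through by -572/81 gives the monic gcd a+2.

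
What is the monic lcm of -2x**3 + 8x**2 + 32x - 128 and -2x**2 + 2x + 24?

By polynomial division,
  -2x**3 + 8x**2 + 32x - 128 = (x - 3)(-2x**2 + 2x + 24) + (14x - 56)
  -2x**2 + 2x + 24 = (-(1/7)x - 3/7)(14x - 56) + (0)
Last nonzero remainder: 14x - 56. Dividing through by 14 gives the monic gcd x - 4.
Then lcm(f, g) = f·g / gcd(f, g); expanding and making the result monic gives the answer.

x**4 - x**3 - 28x**2 + 16x + 192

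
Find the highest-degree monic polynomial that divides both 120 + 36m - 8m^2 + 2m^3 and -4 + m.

1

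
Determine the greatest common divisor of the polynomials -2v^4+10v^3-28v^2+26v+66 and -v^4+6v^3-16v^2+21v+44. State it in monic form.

By polynomial division,
  -2v^4+10v^3-28v^2+26v+66 = (2)(-v^4+6v^3-16v^2+21v+44) + (-2v^3+4v^2-16v-22)
  -v^4+6v^3-16v^2+21v+44 = ((1/2)v-2)(-2v^3+4v^2-16v-22) + (0)
Last nonzero remainder: -2v^3+4v^2-16v-22. Dividing through by -2 gives the monic gcd v^3-2v^2+8v+11.

v^3-2v^2+8v+11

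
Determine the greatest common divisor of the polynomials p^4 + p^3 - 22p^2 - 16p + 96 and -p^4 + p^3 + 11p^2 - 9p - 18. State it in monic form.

Euclidean algorithm in ℚ[p]:
  p^4 + p^3 - 22p^2 - 16p + 96 = (-1)(-p^4 + p^3 + 11p^2 - 9p - 18) + (2p^3 - 11p^2 - 25p + 78)
  -p^4 + p^3 + 11p^2 - 9p - 18 = (-(1/2)p - 9/4)(2p^3 - 11p^2 - 25p + 78) + (-(105/4)p^2 - (105/4)p + 315/2)
  2p^3 - 11p^2 - 25p + 78 = (-(8/105)p + 52/105)(-(105/4)p^2 - (105/4)p + 315/2) + (0)
Last nonzero remainder: -(105/4)p^2 - (105/4)p + 315/2. Dividing through by -105/4 gives the monic gcd p^2 + p - 6.

p^2 + p - 6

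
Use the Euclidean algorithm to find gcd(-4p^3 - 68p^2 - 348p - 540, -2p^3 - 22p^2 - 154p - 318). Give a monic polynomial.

p + 3

Euclidean algorithm in ℚ[p]:
  -4p^3 - 68p^2 - 348p - 540 = (2)(-2p^3 - 22p^2 - 154p - 318) + (-24p^2 - 40p + 96)
  -2p^3 - 22p^2 - 154p - 318 = ((1/12)p + 7/9)(-24p^2 - 40p + 96) + (-(1178/9)p - 1178/3)
  -24p^2 - 40p + 96 = ((108/589)p - 144/589)(-(1178/9)p - 1178/3) + (0)
Last nonzero remainder: -(1178/9)p - 1178/3. Dividing through by -1178/9 gives the monic gcd p + 3.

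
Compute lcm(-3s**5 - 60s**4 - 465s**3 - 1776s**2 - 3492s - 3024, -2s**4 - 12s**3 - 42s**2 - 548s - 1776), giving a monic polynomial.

Euclidean algorithm in ℚ[s]:
  -3s**5 - 60s**4 - 465s**3 - 1776s**2 - 3492s - 3024 = ((3/2)s + 21)(-2s**4 - 12s**3 - 42s**2 - 548s - 1776) + (-150s**3 - 72s**2 + 10680s + 34272)
  -2s**4 - 12s**3 - 42s**2 - 548s - 1776 = ((1/75)s + 46/625)(-150s**3 - 72s**2 + 10680s + 34272) + (-(111938/625)s**2 - (223876/125)s - 2686512/625)
  -150s**3 - 72s**2 + 10680s + 34272 = ((46875/55969)s - 446250/55969)(-(111938/625)s**2 - (223876/125)s - 2686512/625) + (0)
Last nonzero remainder: -(111938/625)s**2 - (223876/125)s - 2686512/625. Dividing through by -111938/625 gives the monic gcd s**2 + 10s + 24.
Then lcm(f, g) = f·g / gcd(f, g); expanding and making the result monic gives the answer.

s**7 + 16s**6 + 112s**5 + 712s**4 + 4531s**3 + 18256s**2 + 39036s + 37296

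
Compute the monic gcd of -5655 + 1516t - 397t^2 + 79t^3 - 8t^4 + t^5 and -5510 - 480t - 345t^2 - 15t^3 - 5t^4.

By polynomial division,
  t^5 - 8t^4 + 79t^3 - 397t^2 + 1516t - 5655 = (-(1/5)t + 11/5)(-5t^4 - 15t^3 - 345t^2 - 480t - 5510) + (43t^3 + 266t^2 + 1470t + 6467)
  -5t^4 - 15t^3 - 345t^2 - 480t - 5510 = (-(5/43)t + 685/1849)(43t^3 + 266t^2 + 1470t + 6467) + (-(504065/1849)t^2 - (504065/1849)t - 14617885/1849)
  43t^3 + 266t^2 + 1470t + 6467 = (-(79507/504065)t - 412327/504065)(-(504065/1849)t^2 - (504065/1849)t - 14617885/1849) + (0)
Last nonzero remainder: -(504065/1849)t^2 - (504065/1849)t - 14617885/1849. Dividing through by -504065/1849 gives the monic gcd t^2 + t + 29.

29 + t + t^2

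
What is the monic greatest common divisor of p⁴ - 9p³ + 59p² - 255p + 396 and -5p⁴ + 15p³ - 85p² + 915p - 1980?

p² - 7p + 12

Apply the Euclidean algorithm:
  p⁴ - 9p³ + 59p² - 255p + 396 = (-1/5)(-5p⁴ + 15p³ - 85p² + 915p - 1980) + (-6p³ + 42p² - 72p)
  -5p⁴ + 15p³ - 85p² + 915p - 1980 = ((5/6)p + 10/3)(-6p³ + 42p² - 72p) + (-165p² + 1155p - 1980)
  -6p³ + 42p² - 72p = ((2/55)p)(-165p² + 1155p - 1980) + (0)
Last nonzero remainder: -165p² + 1155p - 1980. Dividing through by -165 gives the monic gcd p² - 7p + 12.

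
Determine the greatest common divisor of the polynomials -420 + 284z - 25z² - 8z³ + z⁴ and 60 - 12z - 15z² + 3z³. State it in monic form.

10 - 7z + z²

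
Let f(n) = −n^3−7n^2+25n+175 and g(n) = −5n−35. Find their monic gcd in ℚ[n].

Euclidean algorithm in ℚ[n]:
  −n^3−7n^2+25n+175 = ((1/5)n^2−5)(−5n−35) + (0)
Last nonzero remainder: −5n−35. Dividing through by −5 gives the monic gcd n+7.

n+7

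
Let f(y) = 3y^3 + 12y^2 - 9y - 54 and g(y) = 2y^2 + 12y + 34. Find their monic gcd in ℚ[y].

By polynomial division,
  3y^3 + 12y^2 - 9y - 54 = ((3/2)y - 3)(2y^2 + 12y + 34) + (-24y + 48)
  2y^2 + 12y + 34 = (-(1/12)y - 2/3)(-24y + 48) + (66)
  -24y + 48 = (-(4/11)y + 8/11)(66) + (0)
The last nonzero remainder is the constant 66, so the polynomials are coprime and gcd = 1.

1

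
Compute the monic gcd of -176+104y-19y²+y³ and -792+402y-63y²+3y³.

Euclidean algorithm in ℚ[y]:
  y³-19y²+104y-176 = (1/3)(3y³-63y²+402y-792) + (2y²-30y+88)
  3y³-63y²+402y-792 = ((3/2)y-9)(2y²-30y+88) + (0)
Last nonzero remainder: 2y²-30y+88. Dividing through by 2 gives the monic gcd y²-15y+44.

44-15y+y²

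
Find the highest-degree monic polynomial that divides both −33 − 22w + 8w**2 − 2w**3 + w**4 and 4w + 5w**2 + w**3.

1 + w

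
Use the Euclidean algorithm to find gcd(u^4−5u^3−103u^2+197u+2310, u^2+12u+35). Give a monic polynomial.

Euclidean algorithm in ℚ[u]:
  u^4−5u^3−103u^2+197u+2310 = (u^2−17u+66)(u^2+12u+35) + (0)
The last nonzero remainder u^2+12u+35 is already monic.

u^2+12u+35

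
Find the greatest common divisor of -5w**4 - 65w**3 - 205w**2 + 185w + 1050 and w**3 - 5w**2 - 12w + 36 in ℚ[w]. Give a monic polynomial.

w**2 + w - 6

By polynomial division,
  -5w**4 - 65w**3 - 205w**2 + 185w + 1050 = (-5w - 90)(w**3 - 5w**2 - 12w + 36) + (-715w**2 - 715w + 4290)
  w**3 - 5w**2 - 12w + 36 = (-(1/715)w + 6/715)(-715w**2 - 715w + 4290) + (0)
Last nonzero remainder: -715w**2 - 715w + 4290. Dividing through by -715 gives the monic gcd w**2 + w - 6.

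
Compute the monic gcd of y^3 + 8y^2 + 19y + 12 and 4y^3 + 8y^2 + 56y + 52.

y + 1

Euclidean algorithm in ℚ[y]:
  y^3 + 8y^2 + 19y + 12 = (1/4)(4y^3 + 8y^2 + 56y + 52) + (6y^2 + 5y − 1)
  4y^3 + 8y^2 + 56y + 52 = ((2/3)y + 7/9)(6y^2 + 5y − 1) + ((475/9)y + 475/9)
  6y^2 + 5y − 1 = ((54/475)y − 9/475)((475/9)y + 475/9) + (0)
Last nonzero remainder: (475/9)y + 475/9. Dividing through by 475/9 gives the monic gcd y + 1.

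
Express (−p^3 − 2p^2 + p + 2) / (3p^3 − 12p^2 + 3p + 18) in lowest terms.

By polynomial division,
  −p^3 − 2p^2 + p + 2 = (−1/3)(3p^3 − 12p^2 + 3p + 18) + (−6p^2 + 2p + 8)
  3p^3 − 12p^2 + 3p + 18 = (−(1/2)p + 11/6)(−6p^2 + 2p + 8) + ((10/3)p + 10/3)
  −6p^2 + 2p + 8 = (−(9/5)p + 12/5)((10/3)p + 10/3) + (0)
Last nonzero remainder: (10/3)p + 10/3. Dividing through by 10/3 gives the monic gcd p + 1.
Cancel p + 1 from numerator and denominator to get the reduced form.

(−p^2 − p + 2)/(3p^2 − 15p + 18)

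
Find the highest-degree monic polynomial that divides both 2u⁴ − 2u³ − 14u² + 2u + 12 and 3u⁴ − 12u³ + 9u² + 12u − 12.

u² − 1

By polynomial division,
  2u⁴ − 2u³ − 14u² + 2u + 12 = (2/3)(3u⁴ − 12u³ + 9u² + 12u − 12) + (6u³ − 20u² − 6u + 20)
  3u⁴ − 12u³ + 9u² + 12u − 12 = ((1/2)u − 1/3)(6u³ − 20u² − 6u + 20) + ((16/3)u² − 16/3)
  6u³ − 20u² − 6u + 20 = ((9/8)u − 15/4)((16/3)u² − 16/3) + (0)
Last nonzero remainder: (16/3)u² − 16/3. Dividing through by 16/3 gives the monic gcd u² − 1.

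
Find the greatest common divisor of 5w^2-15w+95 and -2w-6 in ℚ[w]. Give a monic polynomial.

1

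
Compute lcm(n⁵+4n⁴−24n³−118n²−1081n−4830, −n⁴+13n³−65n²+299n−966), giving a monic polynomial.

n⁶−2n⁵−48n⁴+26n³−373n²+1656n+28980

Apply the Euclidean algorithm:
  n⁵+4n⁴−24n³−118n²−1081n−4830 = (−n−17)(−n⁴+13n³−65n²+299n−966) + (132n³−924n²+3036n−21252)
  −n⁴+13n³−65n²+299n−966 = (−(1/132)n+1/22)(132n³−924n²+3036n−21252) + (0)
Last nonzero remainder: 132n³−924n²+3036n−21252. Dividing through by 132 gives the monic gcd n³−7n²+23n−161.
Then lcm(f, g) = f·g / gcd(f, g); expanding and making the result monic gives the answer.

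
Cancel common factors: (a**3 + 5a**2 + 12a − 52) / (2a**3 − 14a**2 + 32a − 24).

Repeated division with remainder:
  a**3 + 5a**2 + 12a − 52 = (1/2)(2a**3 − 14a**2 + 32a − 24) + (12a**2 − 4a − 40)
  2a**3 − 14a**2 + 32a − 24 = ((1/6)a − 10/9)(12a**2 − 4a − 40) + ((308/9)a − 616/9)
  12a**2 − 4a − 40 = ((27/77)a + 45/77)((308/9)a − 616/9) + (0)
Last nonzero remainder: (308/9)a − 616/9. Dividing through by 308/9 gives the monic gcd a − 2.
Cancel a − 2 from numerator and denominator to get the reduced form.

(a**2 + 7a + 26)/(2a**2 − 10a + 12)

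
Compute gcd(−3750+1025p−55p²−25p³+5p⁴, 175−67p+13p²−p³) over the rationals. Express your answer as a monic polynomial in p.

25−6p+p²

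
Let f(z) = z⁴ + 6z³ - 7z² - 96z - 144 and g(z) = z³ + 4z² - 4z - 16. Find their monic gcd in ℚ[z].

Repeated division with remainder:
  z⁴ + 6z³ - 7z² - 96z - 144 = (z + 2)(z³ + 4z² - 4z - 16) + (-11z² - 72z - 112)
  z³ + 4z² - 4z - 16 = (-(1/11)z + 28/121)(-11z² - 72z - 112) + ((300/121)z + 1200/121)
  -11z² - 72z - 112 = (-(1331/300)z - 847/75)((300/121)z + 1200/121) + (0)
Last nonzero remainder: (300/121)z + 1200/121. Dividing through by 300/121 gives the monic gcd z + 4.

z + 4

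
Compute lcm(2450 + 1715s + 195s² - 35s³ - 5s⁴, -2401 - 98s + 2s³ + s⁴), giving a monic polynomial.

Apply the Euclidean algorithm:
  -5s⁴ - 35s³ + 195s² + 1715s + 2450 = (-5)(s⁴ + 2s³ - 98s - 2401) + (-25s³ + 195s² + 1225s - 9555)
  s⁴ + 2s³ - 98s - 2401 = (-(1/25)s - 49/125)(-25s³ + 195s² + 1225s - 9555) + ((3136/25)s² - 153664/25)
  -25s³ + 195s² + 1225s - 9555 = (-(625/3136)s + 4875/3136)((3136/25)s² - 153664/25) + (0)
Last nonzero remainder: (3136/25)s² - 153664/25. Dividing through by 3136/25 gives the monic gcd s² - 49.
Then lcm(f, g) = f·g / gcd(f, g); expanding and making the result monic gives the answer.

-24010 - 17787s - 3087s² - 78s³ + 24s⁴ + 9s⁵ + s⁶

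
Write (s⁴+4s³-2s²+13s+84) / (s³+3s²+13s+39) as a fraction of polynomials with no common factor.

By polynomial division,
  s⁴+4s³-2s²+13s+84 = (s+1)(s³+3s²+13s+39) + (-18s²-39s+45)
  s³+3s²+13s+39 = (-(1/18)s-5/108)(-18s²-39s+45) + ((493/36)s+493/12)
  -18s²-39s+45 = (-(648/493)s+540/493)((493/36)s+493/12) + (0)
Last nonzero remainder: (493/36)s+493/12. Dividing through by 493/36 gives the monic gcd s+3.
Cancel s+3 from numerator and denominator to get the reduced form.

(s³+s²-5s+28)/(s²+13)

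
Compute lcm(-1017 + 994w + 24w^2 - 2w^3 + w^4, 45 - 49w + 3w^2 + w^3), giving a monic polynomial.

By polynomial division,
  w^4 - 2w^3 + 24w^2 + 994w - 1017 = (w - 5)(w^3 + 3w^2 - 49w + 45) + (88w^2 + 704w - 792)
  w^3 + 3w^2 - 49w + 45 = ((1/88)w - 5/88)(88w^2 + 704w - 792) + (0)
Last nonzero remainder: 88w^2 + 704w - 792. Dividing through by 88 gives the monic gcd w^2 + 8w - 9.
Then lcm(f, g) = f·g / gcd(f, g); expanding and making the result monic gives the answer.

5085 - 5987w + 874w^2 + 34w^3 - 7w^4 + w^5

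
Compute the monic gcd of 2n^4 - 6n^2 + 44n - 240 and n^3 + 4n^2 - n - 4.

n + 4

Apply the Euclidean algorithm:
  2n^4 - 6n^2 + 44n - 240 = (2n - 8)(n^3 + 4n^2 - n - 4) + (28n^2 + 44n - 272)
  n^3 + 4n^2 - n - 4 = ((1/28)n + 17/196)(28n^2 + 44n - 272) + ((240/49)n + 960/49)
  28n^2 + 44n - 272 = ((343/60)n - 833/60)((240/49)n + 960/49) + (0)
Last nonzero remainder: (240/49)n + 960/49. Dividing through by 240/49 gives the monic gcd n + 4.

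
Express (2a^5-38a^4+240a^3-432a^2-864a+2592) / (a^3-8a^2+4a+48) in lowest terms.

(2a^3-30a^2+144a-216)/(a-4)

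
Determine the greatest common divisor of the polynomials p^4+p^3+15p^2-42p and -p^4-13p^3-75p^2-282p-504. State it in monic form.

Repeated division with remainder:
  p^4+p^3+15p^2-42p = (-1)(-p^4-13p^3-75p^2-282p-504) + (-12p^3-60p^2-324p-504)
  -p^4-13p^3-75p^2-282p-504 = ((1/12)p+2/3)(-12p^3-60p^2-324p-504) + (-8p^2-24p-168)
  -12p^3-60p^2-324p-504 = ((3/2)p+3)(-8p^2-24p-168) + (0)
Last nonzero remainder: -8p^2-24p-168. Dividing through by -8 gives the monic gcd p^2+3p+21.

p^2+3p+21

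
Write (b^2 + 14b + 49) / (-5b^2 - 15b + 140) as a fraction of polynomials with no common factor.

(-b - 7)/(5b - 20)

Repeated division with remainder:
  b^2 + 14b + 49 = (-1/5)(-5b^2 - 15b + 140) + (11b + 77)
  -5b^2 - 15b + 140 = (-(5/11)b + 20/11)(11b + 77) + (0)
Last nonzero remainder: 11b + 77. Dividing through by 11 gives the monic gcd b + 7.
Cancel b + 7 from numerator and denominator to get the reduced form.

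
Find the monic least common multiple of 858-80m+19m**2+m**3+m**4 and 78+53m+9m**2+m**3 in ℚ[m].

1716+698m-42m**2+21m**3+3m**4+m**5

Apply the Euclidean algorithm:
  m**4+m**3+19m**2-80m+858 = (m-8)(m**3+9m**2+53m+78) + (38m**2+266m+1482)
  m**3+9m**2+53m+78 = ((1/38)m+1/19)(38m**2+266m+1482) + (0)
Last nonzero remainder: 38m**2+266m+1482. Dividing through by 38 gives the monic gcd m**2+7m+39.
Then lcm(f, g) = f·g / gcd(f, g); expanding and making the result monic gives the answer.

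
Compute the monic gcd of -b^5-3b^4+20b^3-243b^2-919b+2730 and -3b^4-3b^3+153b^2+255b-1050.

Repeated division with remainder:
  -b^5-3b^4+20b^3-243b^2-919b+2730 = ((1/3)b+2/3)(-3b^4-3b^3+153b^2+255b-1050) + (-29b^3-430b^2-739b+3430)
  -3b^4-3b^3+153b^2+255b-1050 = ((3/29)b-1203/841)(-29b^3-430b^2-739b+3430) + (-(324324/841)b^2-(972972/841)b+3243240/841)
  -29b^3-430b^2-739b+3430 = ((24389/324324)b+41209/46332)(-(324324/841)b^2-(972972/841)b+3243240/841) + (0)
Last nonzero remainder: -(324324/841)b^2-(972972/841)b+3243240/841. Dividing through by -324324/841 gives the monic gcd b^2+3b-10.

b^2+3b-10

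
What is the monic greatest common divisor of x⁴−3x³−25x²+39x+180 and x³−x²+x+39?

By polynomial division,
  x⁴−3x³−25x²+39x+180 = (x−2)(x³−x²+x+39) + (−28x²+2x+258)
  x³−x²+x+39 = (−(1/28)x+13/392)(−28x²+2x+258) + ((1989/196)x+5967/196)
  −28x²+2x+258 = (−(5488/1989)x+16856/1989)((1989/196)x+5967/196) + (0)
Last nonzero remainder: (1989/196)x+5967/196. Dividing through by 1989/196 gives the monic gcd x+3.

x+3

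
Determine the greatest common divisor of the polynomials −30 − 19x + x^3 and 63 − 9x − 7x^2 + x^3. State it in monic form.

3 + x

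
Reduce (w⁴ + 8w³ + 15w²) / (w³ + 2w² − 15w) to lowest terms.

(w² + 3w)/(w − 3)

Repeated division with remainder:
  w⁴ + 8w³ + 15w² = (w + 6)(w³ + 2w² − 15w) + (18w² + 90w)
  w³ + 2w² − 15w = ((1/18)w − 1/6)(18w² + 90w) + (0)
Last nonzero remainder: 18w² + 90w. Dividing through by 18 gives the monic gcd w² + 5w.
Cancel w² + 5w from numerator and denominator to get the reduced form.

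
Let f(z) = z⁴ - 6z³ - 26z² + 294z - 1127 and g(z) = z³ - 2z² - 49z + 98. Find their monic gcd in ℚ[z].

z² - 49

Repeated division with remainder:
  z⁴ - 6z³ - 26z² + 294z - 1127 = (z - 4)(z³ - 2z² - 49z + 98) + (15z² - 735)
  z³ - 2z² - 49z + 98 = ((1/15)z - 2/15)(15z² - 735) + (0)
Last nonzero remainder: 15z² - 735. Dividing through by 15 gives the monic gcd z² - 49.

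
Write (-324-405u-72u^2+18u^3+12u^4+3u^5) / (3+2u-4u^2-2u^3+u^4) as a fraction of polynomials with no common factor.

(108+63u+18u^2+3u^3)/(-1+u^2)

Apply the Euclidean algorithm:
  3u^5+12u^4+18u^3-72u^2-405u-324 = (3u+18)(u^4-2u^3-4u^2+2u+3) + (66u^3-6u^2-450u-378)
  u^4-2u^3-4u^2+2u+3 = ((1/66)u-7/242)(66u^3-6u^2-450u-378) + ((320/121)u^2-(640/121)u-960/121)
  66u^3-6u^2-450u-378 = ((3993/160)u+7623/160)((320/121)u^2-(640/121)u-960/121) + (0)
Last nonzero remainder: (320/121)u^2-(640/121)u-960/121. Dividing through by 320/121 gives the monic gcd u^2-2u-3.
Cancel u^2-2u-3 from numerator and denominator to get the reduced form.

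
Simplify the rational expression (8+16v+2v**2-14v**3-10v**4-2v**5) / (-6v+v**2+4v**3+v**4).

(-4-10v-8v**2-2v**3)/(3v+v**2)

Euclidean algorithm in ℚ[v]:
  -2v**5-10v**4-14v**3+2v**2+16v+8 = (-2v-2)(v**4+4v**3+v**2-6v) + (-4v**3-8v**2+4v+8)
  v**4+4v**3+v**2-6v = (-(1/4)v-1/2)(-4v**3-8v**2+4v+8) + (-2v**2-2v+4)
  -4v**3-8v**2+4v+8 = (2v+2)(-2v**2-2v+4) + (0)
Last nonzero remainder: -2v**2-2v+4. Dividing through by -2 gives the monic gcd v**2+v-2.
Cancel v**2+v-2 from numerator and denominator to get the reduced form.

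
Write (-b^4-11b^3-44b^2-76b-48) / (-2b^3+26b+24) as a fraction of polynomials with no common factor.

By polynomial division,
  -b^4-11b^3-44b^2-76b-48 = ((1/2)b+11/2)(-2b^3+26b+24) + (-57b^2-231b-180)
  -2b^3+26b+24 = ((2/57)b-154/1083)(-57b^2-231b-180) + (-(192/361)b-576/361)
  -57b^2-231b-180 = ((6859/64)b+1805/16)(-(192/361)b-576/361) + (0)
Last nonzero remainder: -(192/361)b-576/361. Dividing through by -192/361 gives the monic gcd b+3.
Cancel b+3 from numerator and denominator to get the reduced form.

(b^3+8b^2+20b+16)/(2b^2-6b-8)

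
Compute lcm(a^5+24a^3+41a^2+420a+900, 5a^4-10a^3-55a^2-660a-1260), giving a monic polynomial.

Euclidean algorithm in ℚ[a]:
  a^5+24a^3+41a^2+420a+900 = ((1/5)a+2/5)(5a^4-10a^3-55a^2-660a-1260) + (39a^3+195a^2+936a+1404)
  5a^4-10a^3-55a^2-660a-1260 = ((5/39)a-35/39)(39a^3+195a^2+936a+1404) + (0)
Last nonzero remainder: 39a^3+195a^2+936a+1404. Dividing through by 39 gives the monic gcd a^3+5a^2+24a+36.
Then lcm(f, g) = f·g / gcd(f, g); expanding and making the result monic gives the answer.

a^6-7a^5+24a^4-127a^3+133a^2-2040a-6300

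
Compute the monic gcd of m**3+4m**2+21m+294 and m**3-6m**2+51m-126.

m**2-3m+42

Euclidean algorithm in ℚ[m]:
  m**3+4m**2+21m+294 = (m**3-6m**2+51m-126) + (10m**2-30m+420)
  m**3-6m**2+51m-126 = ((1/10)m-3/10)(10m**2-30m+420) + (0)
Last nonzero remainder: 10m**2-30m+420. Dividing through by 10 gives the monic gcd m**2-3m+42.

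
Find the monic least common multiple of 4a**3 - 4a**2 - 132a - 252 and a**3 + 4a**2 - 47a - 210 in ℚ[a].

a**5 + 10a**4 - 14a**3 - 456a**2 - 1683a - 1890

Euclidean algorithm in ℚ[a]:
  4a**3 - 4a**2 - 132a - 252 = (4)(a**3 + 4a**2 - 47a - 210) + (-20a**2 + 56a + 588)
  a**3 + 4a**2 - 47a - 210 = (-(1/20)a - 17/50)(-20a**2 + 56a + 588) + ((36/25)a - 252/25)
  -20a**2 + 56a + 588 = (-(125/9)a - 175/3)((36/25)a - 252/25) + (0)
Last nonzero remainder: (36/25)a - 252/25. Dividing through by 36/25 gives the monic gcd a - 7.
Then lcm(f, g) = f·g / gcd(f, g); expanding and making the result monic gives the answer.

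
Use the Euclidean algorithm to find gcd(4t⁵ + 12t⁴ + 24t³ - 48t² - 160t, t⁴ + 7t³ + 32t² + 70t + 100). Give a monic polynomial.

t² + 3t + 10

Repeated division with remainder:
  4t⁵ + 12t⁴ + 24t³ - 48t² - 160t = (4t - 16)(t⁴ + 7t³ + 32t² + 70t + 100) + (8t³ + 184t² + 560t + 1600)
  t⁴ + 7t³ + 32t² + 70t + 100 = ((1/8)t - 2)(8t³ + 184t² + 560t + 1600) + (330t² + 990t + 3300)
  8t³ + 184t² + 560t + 1600 = ((4/165)t + 16/33)(330t² + 990t + 3300) + (0)
Last nonzero remainder: 330t² + 990t + 3300. Dividing through by 330 gives the monic gcd t² + 3t + 10.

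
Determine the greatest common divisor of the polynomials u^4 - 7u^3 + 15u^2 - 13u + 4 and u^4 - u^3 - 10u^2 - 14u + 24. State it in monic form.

u^2 - 5u + 4

Repeated division with remainder:
  u^4 - 7u^3 + 15u^2 - 13u + 4 = (u^4 - u^3 - 10u^2 - 14u + 24) + (-6u^3 + 25u^2 + u - 20)
  u^4 - u^3 - 10u^2 - 14u + 24 = (-(1/6)u - 19/36)(-6u^3 + 25u^2 + u - 20) + ((121/36)u^2 - (605/36)u + 121/9)
  -6u^3 + 25u^2 + u - 20 = (-(216/121)u - 180/121)((121/36)u^2 - (605/36)u + 121/9) + (0)
Last nonzero remainder: (121/36)u^2 - (605/36)u + 121/9. Dividing through by 121/36 gives the monic gcd u^2 - 5u + 4.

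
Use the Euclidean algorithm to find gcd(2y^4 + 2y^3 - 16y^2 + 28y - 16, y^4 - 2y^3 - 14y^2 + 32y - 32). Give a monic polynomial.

y^3 + 2y^2 - 6y + 8

Apply the Euclidean algorithm:
  2y^4 + 2y^3 - 16y^2 + 28y - 16 = (2)(y^4 - 2y^3 - 14y^2 + 32y - 32) + (6y^3 + 12y^2 - 36y + 48)
  y^4 - 2y^3 - 14y^2 + 32y - 32 = ((1/6)y - 2/3)(6y^3 + 12y^2 - 36y + 48) + (0)
Last nonzero remainder: 6y^3 + 12y^2 - 36y + 48. Dividing through by 6 gives the monic gcd y^3 + 2y^2 - 6y + 8.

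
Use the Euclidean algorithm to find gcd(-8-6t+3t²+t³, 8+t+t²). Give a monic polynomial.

Euclidean algorithm in ℚ[t]:
  t³+3t²-6t-8 = (t+2)(t²+t+8) + (-16t-24)
  t²+t+8 = (-(1/16)t+1/32)(-16t-24) + (35/4)
  -16t-24 = (-(64/35)t-96/35)(35/4) + (0)
The last nonzero remainder is the constant 35/4, so the polynomials are coprime and gcd = 1.

1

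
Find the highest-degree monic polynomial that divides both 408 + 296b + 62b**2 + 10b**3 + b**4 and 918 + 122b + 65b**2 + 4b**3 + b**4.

34 + 2b + b**2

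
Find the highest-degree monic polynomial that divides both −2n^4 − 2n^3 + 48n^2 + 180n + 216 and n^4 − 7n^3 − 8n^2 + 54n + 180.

n^3 − 2n^2 − 18n − 36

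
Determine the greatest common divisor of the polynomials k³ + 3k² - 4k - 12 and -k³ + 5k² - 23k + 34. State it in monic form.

Repeated division with remainder:
  k³ + 3k² - 4k - 12 = (-1)(-k³ + 5k² - 23k + 34) + (8k² - 27k + 22)
  -k³ + 5k² - 23k + 34 = (-(1/8)k + 13/64)(8k² - 27k + 22) + (-(945/64)k + 945/32)
  8k² - 27k + 22 = (-(512/945)k + 704/945)(-(945/64)k + 945/32) + (0)
Last nonzero remainder: -(945/64)k + 945/32. Dividing through by -945/64 gives the monic gcd k - 2.

k - 2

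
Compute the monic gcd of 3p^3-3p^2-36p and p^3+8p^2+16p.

Repeated division with remainder:
  3p^3-3p^2-36p = (3)(p^3+8p^2+16p) + (-27p^2-84p)
  p^3+8p^2+16p = (-(1/27)p-44/243)(-27p^2-84p) + ((64/81)p)
  -27p^2-84p = (-(2187/64)p-1701/16)((64/81)p) + (0)
Last nonzero remainder: (64/81)p. Dividing through by 64/81 gives the monic gcd p.

p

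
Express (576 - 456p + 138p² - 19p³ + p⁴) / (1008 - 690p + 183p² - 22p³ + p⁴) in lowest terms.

By polynomial division,
  p⁴ - 19p³ + 138p² - 456p + 576 = (p⁴ - 22p³ + 183p² - 690p + 1008) + (3p³ - 45p² + 234p - 432)
  p⁴ - 22p³ + 183p² - 690p + 1008 = ((1/3)p - 7/3)(3p³ - 45p² + 234p - 432) + (0)
Last nonzero remainder: 3p³ - 45p² + 234p - 432. Dividing through by 3 gives the monic gcd p³ - 15p² + 78p - 144.
Cancel p³ - 15p² + 78p - 144 from numerator and denominator to get the reduced form.

(-4 + p)/(-7 + p)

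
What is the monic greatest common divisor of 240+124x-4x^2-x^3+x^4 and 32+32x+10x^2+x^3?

Repeated division with remainder:
  x^4-x^3-4x^2+124x+240 = (x-11)(x^3+10x^2+32x+32) + (74x^2+444x+592)
  x^3+10x^2+32x+32 = ((1/74)x+2/37)(74x^2+444x+592) + (0)
Last nonzero remainder: 74x^2+444x+592. Dividing through by 74 gives the monic gcd x^2+6x+8.

8+6x+x^2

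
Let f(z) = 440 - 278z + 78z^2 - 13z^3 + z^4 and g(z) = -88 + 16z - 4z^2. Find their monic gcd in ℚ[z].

Euclidean algorithm in ℚ[z]:
  z^4 - 13z^3 + 78z^2 - 278z + 440 = (-(1/4)z^2 + (9/4)z - 5)(-4z^2 + 16z - 88) + (0)
Last nonzero remainder: -4z^2 + 16z - 88. Dividing through by -4 gives the monic gcd z^2 - 4z + 22.

22 - 4z + z^2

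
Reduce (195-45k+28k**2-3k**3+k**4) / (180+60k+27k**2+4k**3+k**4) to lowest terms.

(13-3k+k**2)/(12+4k+k**2)

By polynomial division,
  k**4-3k**3+28k**2-45k+195 = (k**4+4k**3+27k**2+60k+180) + (-7k**3+k**2-105k+15)
  k**4+4k**3+27k**2+60k+180 = (-(1/7)k-29/49)(-7k**3+k**2-105k+15) + ((617/49)k**2+9255/49)
  -7k**3+k**2-105k+15 = (-(343/617)k+49/617)((617/49)k**2+9255/49) + (0)
Last nonzero remainder: (617/49)k**2+9255/49. Dividing through by 617/49 gives the monic gcd k**2+15.
Cancel k**2+15 from numerator and denominator to get the reduced form.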